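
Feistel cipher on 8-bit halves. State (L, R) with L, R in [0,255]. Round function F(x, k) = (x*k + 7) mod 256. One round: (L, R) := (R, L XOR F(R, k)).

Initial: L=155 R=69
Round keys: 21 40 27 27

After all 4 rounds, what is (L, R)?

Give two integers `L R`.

Answer: 78 187

Derivation:
Round 1 (k=21): L=69 R=43
Round 2 (k=40): L=43 R=250
Round 3 (k=27): L=250 R=78
Round 4 (k=27): L=78 R=187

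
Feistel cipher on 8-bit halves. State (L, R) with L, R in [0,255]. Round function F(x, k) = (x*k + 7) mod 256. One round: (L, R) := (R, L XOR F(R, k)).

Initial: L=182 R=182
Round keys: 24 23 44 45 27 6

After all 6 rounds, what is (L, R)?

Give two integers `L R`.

Answer: 208 250

Derivation:
Round 1 (k=24): L=182 R=161
Round 2 (k=23): L=161 R=200
Round 3 (k=44): L=200 R=198
Round 4 (k=45): L=198 R=29
Round 5 (k=27): L=29 R=208
Round 6 (k=6): L=208 R=250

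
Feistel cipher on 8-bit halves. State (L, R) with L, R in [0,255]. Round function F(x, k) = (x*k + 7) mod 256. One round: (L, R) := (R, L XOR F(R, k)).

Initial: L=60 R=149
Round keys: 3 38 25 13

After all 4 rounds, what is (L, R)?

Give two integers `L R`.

Answer: 55 100

Derivation:
Round 1 (k=3): L=149 R=250
Round 2 (k=38): L=250 R=182
Round 3 (k=25): L=182 R=55
Round 4 (k=13): L=55 R=100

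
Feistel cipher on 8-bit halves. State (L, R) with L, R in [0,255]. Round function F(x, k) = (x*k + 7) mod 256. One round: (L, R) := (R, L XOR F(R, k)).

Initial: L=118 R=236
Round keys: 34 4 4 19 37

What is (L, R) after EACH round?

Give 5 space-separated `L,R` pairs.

Round 1 (k=34): L=236 R=41
Round 2 (k=4): L=41 R=71
Round 3 (k=4): L=71 R=10
Round 4 (k=19): L=10 R=130
Round 5 (k=37): L=130 R=219

Answer: 236,41 41,71 71,10 10,130 130,219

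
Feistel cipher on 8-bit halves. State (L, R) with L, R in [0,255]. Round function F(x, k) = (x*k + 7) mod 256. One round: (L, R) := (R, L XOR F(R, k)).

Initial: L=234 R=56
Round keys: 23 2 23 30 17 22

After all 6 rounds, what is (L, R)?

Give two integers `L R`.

Answer: 60 135

Derivation:
Round 1 (k=23): L=56 R=229
Round 2 (k=2): L=229 R=233
Round 3 (k=23): L=233 R=19
Round 4 (k=30): L=19 R=168
Round 5 (k=17): L=168 R=60
Round 6 (k=22): L=60 R=135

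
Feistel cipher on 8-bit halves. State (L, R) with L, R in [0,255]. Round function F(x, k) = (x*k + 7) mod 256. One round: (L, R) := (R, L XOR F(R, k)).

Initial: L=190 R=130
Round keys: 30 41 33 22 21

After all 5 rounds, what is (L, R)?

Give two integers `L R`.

Round 1 (k=30): L=130 R=253
Round 2 (k=41): L=253 R=14
Round 3 (k=33): L=14 R=40
Round 4 (k=22): L=40 R=121
Round 5 (k=21): L=121 R=220

Answer: 121 220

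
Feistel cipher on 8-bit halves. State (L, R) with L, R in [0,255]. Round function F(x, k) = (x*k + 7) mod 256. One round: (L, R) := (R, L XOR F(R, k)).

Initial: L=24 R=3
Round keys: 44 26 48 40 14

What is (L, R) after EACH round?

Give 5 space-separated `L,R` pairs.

Round 1 (k=44): L=3 R=147
Round 2 (k=26): L=147 R=246
Round 3 (k=48): L=246 R=180
Round 4 (k=40): L=180 R=209
Round 5 (k=14): L=209 R=193

Answer: 3,147 147,246 246,180 180,209 209,193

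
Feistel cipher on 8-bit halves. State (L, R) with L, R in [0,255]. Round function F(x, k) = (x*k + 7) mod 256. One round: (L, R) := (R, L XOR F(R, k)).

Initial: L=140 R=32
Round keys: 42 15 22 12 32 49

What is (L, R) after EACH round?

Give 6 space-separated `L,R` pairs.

Answer: 32,203 203,204 204,68 68,251 251,35 35,65

Derivation:
Round 1 (k=42): L=32 R=203
Round 2 (k=15): L=203 R=204
Round 3 (k=22): L=204 R=68
Round 4 (k=12): L=68 R=251
Round 5 (k=32): L=251 R=35
Round 6 (k=49): L=35 R=65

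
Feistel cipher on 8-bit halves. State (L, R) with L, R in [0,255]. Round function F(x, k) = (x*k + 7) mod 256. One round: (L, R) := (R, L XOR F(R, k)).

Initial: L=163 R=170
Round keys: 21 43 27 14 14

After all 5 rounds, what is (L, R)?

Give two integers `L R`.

Answer: 84 217

Derivation:
Round 1 (k=21): L=170 R=90
Round 2 (k=43): L=90 R=143
Round 3 (k=27): L=143 R=70
Round 4 (k=14): L=70 R=84
Round 5 (k=14): L=84 R=217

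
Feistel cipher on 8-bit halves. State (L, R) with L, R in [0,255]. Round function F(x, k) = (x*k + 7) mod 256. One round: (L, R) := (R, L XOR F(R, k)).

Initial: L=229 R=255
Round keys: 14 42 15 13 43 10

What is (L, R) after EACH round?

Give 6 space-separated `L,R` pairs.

Answer: 255,28 28,96 96,187 187,230 230,18 18,93

Derivation:
Round 1 (k=14): L=255 R=28
Round 2 (k=42): L=28 R=96
Round 3 (k=15): L=96 R=187
Round 4 (k=13): L=187 R=230
Round 5 (k=43): L=230 R=18
Round 6 (k=10): L=18 R=93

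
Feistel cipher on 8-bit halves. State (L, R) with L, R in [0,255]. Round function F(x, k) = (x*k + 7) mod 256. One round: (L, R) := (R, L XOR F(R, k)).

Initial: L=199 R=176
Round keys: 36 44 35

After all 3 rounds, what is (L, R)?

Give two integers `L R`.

Answer: 183 12

Derivation:
Round 1 (k=36): L=176 R=0
Round 2 (k=44): L=0 R=183
Round 3 (k=35): L=183 R=12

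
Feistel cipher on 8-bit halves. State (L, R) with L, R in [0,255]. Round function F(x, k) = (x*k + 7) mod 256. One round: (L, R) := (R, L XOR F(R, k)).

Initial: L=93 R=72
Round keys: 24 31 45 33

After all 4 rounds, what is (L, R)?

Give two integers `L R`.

Round 1 (k=24): L=72 R=154
Round 2 (k=31): L=154 R=229
Round 3 (k=45): L=229 R=210
Round 4 (k=33): L=210 R=252

Answer: 210 252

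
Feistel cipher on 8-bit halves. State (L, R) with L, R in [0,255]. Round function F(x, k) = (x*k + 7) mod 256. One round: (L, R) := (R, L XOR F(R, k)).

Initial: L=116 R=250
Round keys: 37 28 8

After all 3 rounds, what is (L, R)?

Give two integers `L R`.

Answer: 201 18

Derivation:
Round 1 (k=37): L=250 R=93
Round 2 (k=28): L=93 R=201
Round 3 (k=8): L=201 R=18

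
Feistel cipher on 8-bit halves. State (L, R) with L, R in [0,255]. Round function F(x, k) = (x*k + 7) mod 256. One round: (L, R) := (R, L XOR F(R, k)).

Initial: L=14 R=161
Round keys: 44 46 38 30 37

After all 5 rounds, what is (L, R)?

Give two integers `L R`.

Answer: 127 112

Derivation:
Round 1 (k=44): L=161 R=189
Round 2 (k=46): L=189 R=92
Round 3 (k=38): L=92 R=18
Round 4 (k=30): L=18 R=127
Round 5 (k=37): L=127 R=112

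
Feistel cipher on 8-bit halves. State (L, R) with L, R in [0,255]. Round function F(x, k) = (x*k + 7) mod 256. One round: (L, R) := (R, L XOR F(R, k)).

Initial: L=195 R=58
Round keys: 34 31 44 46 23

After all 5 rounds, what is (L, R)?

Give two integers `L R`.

Round 1 (k=34): L=58 R=120
Round 2 (k=31): L=120 R=181
Round 3 (k=44): L=181 R=91
Round 4 (k=46): L=91 R=212
Round 5 (k=23): L=212 R=72

Answer: 212 72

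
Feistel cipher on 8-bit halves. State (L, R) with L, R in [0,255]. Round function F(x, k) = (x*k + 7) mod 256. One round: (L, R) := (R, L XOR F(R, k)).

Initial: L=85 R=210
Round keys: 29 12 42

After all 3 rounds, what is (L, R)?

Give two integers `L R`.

Round 1 (k=29): L=210 R=132
Round 2 (k=12): L=132 R=229
Round 3 (k=42): L=229 R=29

Answer: 229 29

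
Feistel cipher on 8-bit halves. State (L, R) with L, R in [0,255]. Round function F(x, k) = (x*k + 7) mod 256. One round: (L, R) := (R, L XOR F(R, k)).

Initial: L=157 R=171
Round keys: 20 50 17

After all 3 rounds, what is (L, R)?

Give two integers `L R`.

Answer: 8 113

Derivation:
Round 1 (k=20): L=171 R=254
Round 2 (k=50): L=254 R=8
Round 3 (k=17): L=8 R=113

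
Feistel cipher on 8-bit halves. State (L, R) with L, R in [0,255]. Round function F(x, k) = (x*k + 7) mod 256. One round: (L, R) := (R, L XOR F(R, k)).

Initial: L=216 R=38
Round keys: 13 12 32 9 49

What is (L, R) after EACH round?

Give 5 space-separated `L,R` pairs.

Round 1 (k=13): L=38 R=45
Round 2 (k=12): L=45 R=5
Round 3 (k=32): L=5 R=138
Round 4 (k=9): L=138 R=228
Round 5 (k=49): L=228 R=33

Answer: 38,45 45,5 5,138 138,228 228,33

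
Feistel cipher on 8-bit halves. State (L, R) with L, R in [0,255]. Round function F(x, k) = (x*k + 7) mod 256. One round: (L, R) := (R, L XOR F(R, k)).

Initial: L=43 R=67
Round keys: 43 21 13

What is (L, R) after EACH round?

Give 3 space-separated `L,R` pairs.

Answer: 67,99 99,101 101,75

Derivation:
Round 1 (k=43): L=67 R=99
Round 2 (k=21): L=99 R=101
Round 3 (k=13): L=101 R=75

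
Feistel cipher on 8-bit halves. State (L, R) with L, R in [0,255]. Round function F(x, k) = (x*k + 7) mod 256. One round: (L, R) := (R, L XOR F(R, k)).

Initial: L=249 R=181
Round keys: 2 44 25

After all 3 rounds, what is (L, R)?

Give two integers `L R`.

Round 1 (k=2): L=181 R=136
Round 2 (k=44): L=136 R=210
Round 3 (k=25): L=210 R=1

Answer: 210 1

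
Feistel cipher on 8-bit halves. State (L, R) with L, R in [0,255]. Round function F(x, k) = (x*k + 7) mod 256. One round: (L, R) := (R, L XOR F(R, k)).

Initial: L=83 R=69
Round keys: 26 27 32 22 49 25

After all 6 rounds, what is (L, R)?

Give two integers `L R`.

Answer: 225 197

Derivation:
Round 1 (k=26): L=69 R=90
Round 2 (k=27): L=90 R=192
Round 3 (k=32): L=192 R=93
Round 4 (k=22): L=93 R=197
Round 5 (k=49): L=197 R=225
Round 6 (k=25): L=225 R=197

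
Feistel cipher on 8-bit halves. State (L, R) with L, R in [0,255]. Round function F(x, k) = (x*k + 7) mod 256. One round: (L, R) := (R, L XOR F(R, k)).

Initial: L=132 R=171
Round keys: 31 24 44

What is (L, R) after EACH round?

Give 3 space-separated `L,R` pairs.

Answer: 171,56 56,236 236,175

Derivation:
Round 1 (k=31): L=171 R=56
Round 2 (k=24): L=56 R=236
Round 3 (k=44): L=236 R=175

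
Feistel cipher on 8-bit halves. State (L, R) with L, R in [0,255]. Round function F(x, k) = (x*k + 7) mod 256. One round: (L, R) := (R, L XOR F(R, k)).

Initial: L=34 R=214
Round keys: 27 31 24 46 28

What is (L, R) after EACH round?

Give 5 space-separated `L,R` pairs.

Answer: 214,187 187,122 122,204 204,213 213,159

Derivation:
Round 1 (k=27): L=214 R=187
Round 2 (k=31): L=187 R=122
Round 3 (k=24): L=122 R=204
Round 4 (k=46): L=204 R=213
Round 5 (k=28): L=213 R=159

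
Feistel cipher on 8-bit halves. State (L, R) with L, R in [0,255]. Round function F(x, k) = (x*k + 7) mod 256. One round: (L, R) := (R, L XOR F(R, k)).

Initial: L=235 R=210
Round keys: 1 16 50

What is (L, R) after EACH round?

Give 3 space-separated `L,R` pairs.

Answer: 210,50 50,245 245,211

Derivation:
Round 1 (k=1): L=210 R=50
Round 2 (k=16): L=50 R=245
Round 3 (k=50): L=245 R=211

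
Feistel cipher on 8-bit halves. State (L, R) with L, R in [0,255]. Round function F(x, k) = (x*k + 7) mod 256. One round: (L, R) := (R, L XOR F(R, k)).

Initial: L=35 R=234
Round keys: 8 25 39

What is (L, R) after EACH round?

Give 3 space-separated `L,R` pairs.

Round 1 (k=8): L=234 R=116
Round 2 (k=25): L=116 R=177
Round 3 (k=39): L=177 R=138

Answer: 234,116 116,177 177,138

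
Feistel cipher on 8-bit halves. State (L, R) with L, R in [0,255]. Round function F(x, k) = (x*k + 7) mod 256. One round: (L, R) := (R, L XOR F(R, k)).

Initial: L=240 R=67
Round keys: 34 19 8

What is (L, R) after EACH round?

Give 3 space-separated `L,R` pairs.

Answer: 67,29 29,109 109,114

Derivation:
Round 1 (k=34): L=67 R=29
Round 2 (k=19): L=29 R=109
Round 3 (k=8): L=109 R=114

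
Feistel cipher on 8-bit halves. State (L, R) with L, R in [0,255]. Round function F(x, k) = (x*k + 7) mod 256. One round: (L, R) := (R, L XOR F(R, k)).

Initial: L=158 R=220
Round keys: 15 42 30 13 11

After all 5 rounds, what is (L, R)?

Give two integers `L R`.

Answer: 106 61

Derivation:
Round 1 (k=15): L=220 R=117
Round 2 (k=42): L=117 R=229
Round 3 (k=30): L=229 R=168
Round 4 (k=13): L=168 R=106
Round 5 (k=11): L=106 R=61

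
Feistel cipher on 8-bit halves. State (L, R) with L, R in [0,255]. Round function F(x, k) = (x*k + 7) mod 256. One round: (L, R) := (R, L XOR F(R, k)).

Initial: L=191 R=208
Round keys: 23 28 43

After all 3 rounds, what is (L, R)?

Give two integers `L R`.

Round 1 (k=23): L=208 R=8
Round 2 (k=28): L=8 R=55
Round 3 (k=43): L=55 R=76

Answer: 55 76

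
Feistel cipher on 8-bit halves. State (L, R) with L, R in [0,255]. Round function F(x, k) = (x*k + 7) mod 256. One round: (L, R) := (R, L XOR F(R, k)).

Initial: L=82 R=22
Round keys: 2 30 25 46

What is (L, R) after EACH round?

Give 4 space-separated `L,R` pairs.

Round 1 (k=2): L=22 R=97
Round 2 (k=30): L=97 R=115
Round 3 (k=25): L=115 R=35
Round 4 (k=46): L=35 R=34

Answer: 22,97 97,115 115,35 35,34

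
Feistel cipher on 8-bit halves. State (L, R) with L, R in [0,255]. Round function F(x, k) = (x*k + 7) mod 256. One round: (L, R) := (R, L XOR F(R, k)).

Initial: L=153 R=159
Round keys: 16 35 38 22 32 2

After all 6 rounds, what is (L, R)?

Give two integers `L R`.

Answer: 18 176

Derivation:
Round 1 (k=16): L=159 R=110
Round 2 (k=35): L=110 R=142
Round 3 (k=38): L=142 R=117
Round 4 (k=22): L=117 R=155
Round 5 (k=32): L=155 R=18
Round 6 (k=2): L=18 R=176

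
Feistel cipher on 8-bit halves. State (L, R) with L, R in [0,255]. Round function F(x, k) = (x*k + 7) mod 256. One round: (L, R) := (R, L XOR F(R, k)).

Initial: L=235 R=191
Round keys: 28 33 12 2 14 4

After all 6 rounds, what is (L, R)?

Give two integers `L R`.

Answer: 90 130

Derivation:
Round 1 (k=28): L=191 R=0
Round 2 (k=33): L=0 R=184
Round 3 (k=12): L=184 R=167
Round 4 (k=2): L=167 R=237
Round 5 (k=14): L=237 R=90
Round 6 (k=4): L=90 R=130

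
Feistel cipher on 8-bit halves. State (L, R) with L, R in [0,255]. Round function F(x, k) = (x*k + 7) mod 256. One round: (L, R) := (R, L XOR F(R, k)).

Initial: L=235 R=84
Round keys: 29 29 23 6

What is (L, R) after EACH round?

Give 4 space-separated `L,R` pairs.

Answer: 84,96 96,179 179,124 124,92

Derivation:
Round 1 (k=29): L=84 R=96
Round 2 (k=29): L=96 R=179
Round 3 (k=23): L=179 R=124
Round 4 (k=6): L=124 R=92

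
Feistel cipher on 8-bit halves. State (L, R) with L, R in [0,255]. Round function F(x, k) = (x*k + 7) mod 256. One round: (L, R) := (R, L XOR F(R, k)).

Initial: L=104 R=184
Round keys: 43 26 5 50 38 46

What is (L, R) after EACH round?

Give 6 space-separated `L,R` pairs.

Answer: 184,135 135,5 5,167 167,160 160,96 96,231

Derivation:
Round 1 (k=43): L=184 R=135
Round 2 (k=26): L=135 R=5
Round 3 (k=5): L=5 R=167
Round 4 (k=50): L=167 R=160
Round 5 (k=38): L=160 R=96
Round 6 (k=46): L=96 R=231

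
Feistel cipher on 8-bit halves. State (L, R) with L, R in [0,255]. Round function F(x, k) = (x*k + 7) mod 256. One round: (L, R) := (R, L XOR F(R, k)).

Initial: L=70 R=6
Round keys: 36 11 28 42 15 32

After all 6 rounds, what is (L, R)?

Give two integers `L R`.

Round 1 (k=36): L=6 R=153
Round 2 (k=11): L=153 R=156
Round 3 (k=28): L=156 R=142
Round 4 (k=42): L=142 R=207
Round 5 (k=15): L=207 R=166
Round 6 (k=32): L=166 R=8

Answer: 166 8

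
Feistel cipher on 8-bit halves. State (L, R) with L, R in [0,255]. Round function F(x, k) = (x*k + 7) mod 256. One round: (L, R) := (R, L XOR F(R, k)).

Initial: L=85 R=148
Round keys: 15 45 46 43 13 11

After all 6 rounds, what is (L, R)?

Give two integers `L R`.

Round 1 (k=15): L=148 R=230
Round 2 (k=45): L=230 R=225
Round 3 (k=46): L=225 R=147
Round 4 (k=43): L=147 R=89
Round 5 (k=13): L=89 R=31
Round 6 (k=11): L=31 R=5

Answer: 31 5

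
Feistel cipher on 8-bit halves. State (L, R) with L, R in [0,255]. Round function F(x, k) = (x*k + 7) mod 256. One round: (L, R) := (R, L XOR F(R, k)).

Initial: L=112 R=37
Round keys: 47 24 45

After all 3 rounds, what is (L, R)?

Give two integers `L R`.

Answer: 18 147

Derivation:
Round 1 (k=47): L=37 R=162
Round 2 (k=24): L=162 R=18
Round 3 (k=45): L=18 R=147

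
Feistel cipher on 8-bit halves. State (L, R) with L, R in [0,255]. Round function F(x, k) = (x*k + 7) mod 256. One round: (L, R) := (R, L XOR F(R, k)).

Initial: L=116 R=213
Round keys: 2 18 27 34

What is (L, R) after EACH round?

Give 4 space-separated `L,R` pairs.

Round 1 (k=2): L=213 R=197
Round 2 (k=18): L=197 R=52
Round 3 (k=27): L=52 R=70
Round 4 (k=34): L=70 R=103

Answer: 213,197 197,52 52,70 70,103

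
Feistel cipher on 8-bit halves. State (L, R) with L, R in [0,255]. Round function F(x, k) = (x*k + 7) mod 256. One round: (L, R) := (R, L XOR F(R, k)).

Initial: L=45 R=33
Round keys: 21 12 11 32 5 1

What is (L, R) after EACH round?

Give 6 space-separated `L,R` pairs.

Answer: 33,145 145,242 242,252 252,117 117,172 172,198

Derivation:
Round 1 (k=21): L=33 R=145
Round 2 (k=12): L=145 R=242
Round 3 (k=11): L=242 R=252
Round 4 (k=32): L=252 R=117
Round 5 (k=5): L=117 R=172
Round 6 (k=1): L=172 R=198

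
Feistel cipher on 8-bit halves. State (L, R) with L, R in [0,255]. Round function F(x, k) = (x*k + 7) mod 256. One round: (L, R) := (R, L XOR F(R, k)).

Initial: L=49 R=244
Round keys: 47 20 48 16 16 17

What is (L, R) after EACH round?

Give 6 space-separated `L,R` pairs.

Round 1 (k=47): L=244 R=226
Round 2 (k=20): L=226 R=91
Round 3 (k=48): L=91 R=245
Round 4 (k=16): L=245 R=12
Round 5 (k=16): L=12 R=50
Round 6 (k=17): L=50 R=85

Answer: 244,226 226,91 91,245 245,12 12,50 50,85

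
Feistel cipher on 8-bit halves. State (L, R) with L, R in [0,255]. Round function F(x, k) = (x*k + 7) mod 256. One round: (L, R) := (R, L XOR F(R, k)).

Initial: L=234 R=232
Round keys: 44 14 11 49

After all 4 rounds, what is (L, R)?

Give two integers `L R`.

Answer: 163 111

Derivation:
Round 1 (k=44): L=232 R=13
Round 2 (k=14): L=13 R=85
Round 3 (k=11): L=85 R=163
Round 4 (k=49): L=163 R=111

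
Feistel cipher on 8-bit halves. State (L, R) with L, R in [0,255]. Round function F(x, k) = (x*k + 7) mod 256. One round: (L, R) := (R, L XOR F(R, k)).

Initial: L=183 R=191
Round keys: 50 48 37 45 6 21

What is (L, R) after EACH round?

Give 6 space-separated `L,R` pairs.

Round 1 (k=50): L=191 R=226
Round 2 (k=48): L=226 R=216
Round 3 (k=37): L=216 R=221
Round 4 (k=45): L=221 R=56
Round 5 (k=6): L=56 R=138
Round 6 (k=21): L=138 R=97

Answer: 191,226 226,216 216,221 221,56 56,138 138,97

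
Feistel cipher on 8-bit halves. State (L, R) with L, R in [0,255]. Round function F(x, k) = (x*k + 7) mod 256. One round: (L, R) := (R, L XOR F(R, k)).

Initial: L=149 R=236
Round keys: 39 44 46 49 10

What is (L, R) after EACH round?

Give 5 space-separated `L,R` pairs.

Round 1 (k=39): L=236 R=110
Round 2 (k=44): L=110 R=3
Round 3 (k=46): L=3 R=255
Round 4 (k=49): L=255 R=213
Round 5 (k=10): L=213 R=166

Answer: 236,110 110,3 3,255 255,213 213,166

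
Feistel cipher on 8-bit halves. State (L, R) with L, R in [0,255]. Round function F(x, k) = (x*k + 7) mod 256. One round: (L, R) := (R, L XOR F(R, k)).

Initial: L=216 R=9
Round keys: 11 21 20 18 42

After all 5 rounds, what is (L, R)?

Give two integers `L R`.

Round 1 (k=11): L=9 R=178
Round 2 (k=21): L=178 R=168
Round 3 (k=20): L=168 R=149
Round 4 (k=18): L=149 R=41
Round 5 (k=42): L=41 R=84

Answer: 41 84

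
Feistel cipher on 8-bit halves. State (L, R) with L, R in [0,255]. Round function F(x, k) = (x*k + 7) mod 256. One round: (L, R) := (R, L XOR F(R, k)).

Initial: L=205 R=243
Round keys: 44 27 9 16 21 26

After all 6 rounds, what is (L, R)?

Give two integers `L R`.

Answer: 143 160

Derivation:
Round 1 (k=44): L=243 R=6
Round 2 (k=27): L=6 R=90
Round 3 (k=9): L=90 R=55
Round 4 (k=16): L=55 R=45
Round 5 (k=21): L=45 R=143
Round 6 (k=26): L=143 R=160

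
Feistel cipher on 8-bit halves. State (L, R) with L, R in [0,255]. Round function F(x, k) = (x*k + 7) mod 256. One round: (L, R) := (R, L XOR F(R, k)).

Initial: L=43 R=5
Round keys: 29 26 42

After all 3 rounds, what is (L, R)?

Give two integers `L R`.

Answer: 48 84

Derivation:
Round 1 (k=29): L=5 R=179
Round 2 (k=26): L=179 R=48
Round 3 (k=42): L=48 R=84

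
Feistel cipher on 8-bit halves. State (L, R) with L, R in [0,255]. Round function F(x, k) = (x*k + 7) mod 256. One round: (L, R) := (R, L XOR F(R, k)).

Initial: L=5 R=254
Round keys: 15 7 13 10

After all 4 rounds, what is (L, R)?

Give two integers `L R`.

Answer: 36 234

Derivation:
Round 1 (k=15): L=254 R=236
Round 2 (k=7): L=236 R=133
Round 3 (k=13): L=133 R=36
Round 4 (k=10): L=36 R=234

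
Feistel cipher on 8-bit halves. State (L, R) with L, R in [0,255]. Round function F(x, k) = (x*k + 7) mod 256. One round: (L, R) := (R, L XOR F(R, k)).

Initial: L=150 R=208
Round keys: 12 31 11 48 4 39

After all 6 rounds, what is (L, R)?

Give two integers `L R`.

Answer: 19 109

Derivation:
Round 1 (k=12): L=208 R=81
Round 2 (k=31): L=81 R=6
Round 3 (k=11): L=6 R=24
Round 4 (k=48): L=24 R=129
Round 5 (k=4): L=129 R=19
Round 6 (k=39): L=19 R=109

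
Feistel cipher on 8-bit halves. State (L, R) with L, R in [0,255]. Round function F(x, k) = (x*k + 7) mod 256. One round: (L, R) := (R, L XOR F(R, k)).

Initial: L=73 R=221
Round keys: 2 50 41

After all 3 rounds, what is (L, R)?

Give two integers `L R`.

Answer: 74 105

Derivation:
Round 1 (k=2): L=221 R=136
Round 2 (k=50): L=136 R=74
Round 3 (k=41): L=74 R=105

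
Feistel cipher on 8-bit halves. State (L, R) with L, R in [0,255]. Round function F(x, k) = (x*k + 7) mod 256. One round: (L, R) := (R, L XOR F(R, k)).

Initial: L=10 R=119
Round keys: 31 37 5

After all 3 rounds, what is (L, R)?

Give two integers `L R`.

Answer: 222 39

Derivation:
Round 1 (k=31): L=119 R=122
Round 2 (k=37): L=122 R=222
Round 3 (k=5): L=222 R=39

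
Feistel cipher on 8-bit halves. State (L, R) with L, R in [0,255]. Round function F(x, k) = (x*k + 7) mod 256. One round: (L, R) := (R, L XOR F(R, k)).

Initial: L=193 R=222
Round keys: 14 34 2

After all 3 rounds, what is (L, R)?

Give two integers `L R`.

Answer: 197 123

Derivation:
Round 1 (k=14): L=222 R=234
Round 2 (k=34): L=234 R=197
Round 3 (k=2): L=197 R=123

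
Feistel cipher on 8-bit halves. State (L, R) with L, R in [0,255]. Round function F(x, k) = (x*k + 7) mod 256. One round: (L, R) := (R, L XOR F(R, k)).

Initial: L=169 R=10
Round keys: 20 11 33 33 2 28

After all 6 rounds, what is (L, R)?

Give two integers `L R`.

Answer: 11 107

Derivation:
Round 1 (k=20): L=10 R=102
Round 2 (k=11): L=102 R=99
Round 3 (k=33): L=99 R=172
Round 4 (k=33): L=172 R=80
Round 5 (k=2): L=80 R=11
Round 6 (k=28): L=11 R=107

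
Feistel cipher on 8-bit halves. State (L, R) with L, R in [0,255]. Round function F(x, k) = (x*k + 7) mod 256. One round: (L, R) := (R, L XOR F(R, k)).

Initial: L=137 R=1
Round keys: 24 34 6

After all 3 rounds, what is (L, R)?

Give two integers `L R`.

Round 1 (k=24): L=1 R=150
Round 2 (k=34): L=150 R=242
Round 3 (k=6): L=242 R=37

Answer: 242 37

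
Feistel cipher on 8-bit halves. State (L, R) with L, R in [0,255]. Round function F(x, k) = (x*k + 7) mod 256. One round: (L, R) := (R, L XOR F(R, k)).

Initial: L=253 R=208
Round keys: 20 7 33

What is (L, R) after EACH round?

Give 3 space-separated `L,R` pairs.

Round 1 (k=20): L=208 R=186
Round 2 (k=7): L=186 R=205
Round 3 (k=33): L=205 R=206

Answer: 208,186 186,205 205,206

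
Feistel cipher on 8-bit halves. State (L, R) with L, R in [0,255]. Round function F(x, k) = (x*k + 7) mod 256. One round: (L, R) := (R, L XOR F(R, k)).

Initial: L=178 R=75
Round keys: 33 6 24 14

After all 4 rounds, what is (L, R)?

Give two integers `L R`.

Round 1 (k=33): L=75 R=0
Round 2 (k=6): L=0 R=76
Round 3 (k=24): L=76 R=39
Round 4 (k=14): L=39 R=101

Answer: 39 101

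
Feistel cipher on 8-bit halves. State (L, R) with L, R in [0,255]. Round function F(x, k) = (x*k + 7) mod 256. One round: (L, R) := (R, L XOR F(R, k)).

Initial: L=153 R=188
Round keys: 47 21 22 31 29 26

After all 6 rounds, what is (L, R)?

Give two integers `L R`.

Answer: 247 176

Derivation:
Round 1 (k=47): L=188 R=18
Round 2 (k=21): L=18 R=61
Round 3 (k=22): L=61 R=87
Round 4 (k=31): L=87 R=173
Round 5 (k=29): L=173 R=247
Round 6 (k=26): L=247 R=176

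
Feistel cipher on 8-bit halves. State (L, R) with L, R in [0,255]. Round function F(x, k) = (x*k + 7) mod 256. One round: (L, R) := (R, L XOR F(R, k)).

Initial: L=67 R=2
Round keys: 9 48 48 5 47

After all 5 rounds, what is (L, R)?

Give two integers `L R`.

Round 1 (k=9): L=2 R=90
Round 2 (k=48): L=90 R=229
Round 3 (k=48): L=229 R=173
Round 4 (k=5): L=173 R=141
Round 5 (k=47): L=141 R=71

Answer: 141 71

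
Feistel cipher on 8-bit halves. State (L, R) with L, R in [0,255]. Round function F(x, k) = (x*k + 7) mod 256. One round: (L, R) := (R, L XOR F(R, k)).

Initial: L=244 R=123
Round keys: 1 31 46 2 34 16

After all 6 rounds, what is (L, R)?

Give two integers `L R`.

Answer: 184 124

Derivation:
Round 1 (k=1): L=123 R=118
Round 2 (k=31): L=118 R=42
Round 3 (k=46): L=42 R=229
Round 4 (k=2): L=229 R=251
Round 5 (k=34): L=251 R=184
Round 6 (k=16): L=184 R=124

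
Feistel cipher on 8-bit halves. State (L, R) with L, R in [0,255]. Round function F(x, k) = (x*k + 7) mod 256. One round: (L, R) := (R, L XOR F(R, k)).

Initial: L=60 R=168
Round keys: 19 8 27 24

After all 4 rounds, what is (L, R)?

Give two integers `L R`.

Round 1 (k=19): L=168 R=67
Round 2 (k=8): L=67 R=183
Round 3 (k=27): L=183 R=23
Round 4 (k=24): L=23 R=152

Answer: 23 152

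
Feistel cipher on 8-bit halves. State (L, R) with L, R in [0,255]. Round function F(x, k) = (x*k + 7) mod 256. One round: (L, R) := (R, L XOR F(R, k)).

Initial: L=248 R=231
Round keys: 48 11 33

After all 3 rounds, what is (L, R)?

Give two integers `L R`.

Round 1 (k=48): L=231 R=175
Round 2 (k=11): L=175 R=107
Round 3 (k=33): L=107 R=125

Answer: 107 125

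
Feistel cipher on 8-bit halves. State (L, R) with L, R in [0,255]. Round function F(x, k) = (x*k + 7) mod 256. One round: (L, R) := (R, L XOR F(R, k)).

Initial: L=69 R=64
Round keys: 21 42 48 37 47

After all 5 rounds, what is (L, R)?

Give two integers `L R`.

Round 1 (k=21): L=64 R=2
Round 2 (k=42): L=2 R=27
Round 3 (k=48): L=27 R=21
Round 4 (k=37): L=21 R=11
Round 5 (k=47): L=11 R=25

Answer: 11 25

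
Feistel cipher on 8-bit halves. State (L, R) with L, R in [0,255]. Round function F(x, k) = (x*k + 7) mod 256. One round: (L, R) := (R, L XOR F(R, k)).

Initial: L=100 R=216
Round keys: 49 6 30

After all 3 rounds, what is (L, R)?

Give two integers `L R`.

Round 1 (k=49): L=216 R=59
Round 2 (k=6): L=59 R=177
Round 3 (k=30): L=177 R=254

Answer: 177 254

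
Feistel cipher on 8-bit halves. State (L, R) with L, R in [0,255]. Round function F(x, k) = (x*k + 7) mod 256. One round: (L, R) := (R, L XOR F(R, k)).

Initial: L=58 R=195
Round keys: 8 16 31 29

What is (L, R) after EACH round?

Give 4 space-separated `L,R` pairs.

Answer: 195,37 37,148 148,214 214,209

Derivation:
Round 1 (k=8): L=195 R=37
Round 2 (k=16): L=37 R=148
Round 3 (k=31): L=148 R=214
Round 4 (k=29): L=214 R=209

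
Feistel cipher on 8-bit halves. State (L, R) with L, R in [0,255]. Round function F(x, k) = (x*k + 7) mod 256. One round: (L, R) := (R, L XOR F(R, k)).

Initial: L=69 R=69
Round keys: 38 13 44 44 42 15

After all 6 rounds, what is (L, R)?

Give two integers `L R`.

Answer: 126 112

Derivation:
Round 1 (k=38): L=69 R=0
Round 2 (k=13): L=0 R=66
Round 3 (k=44): L=66 R=95
Round 4 (k=44): L=95 R=25
Round 5 (k=42): L=25 R=126
Round 6 (k=15): L=126 R=112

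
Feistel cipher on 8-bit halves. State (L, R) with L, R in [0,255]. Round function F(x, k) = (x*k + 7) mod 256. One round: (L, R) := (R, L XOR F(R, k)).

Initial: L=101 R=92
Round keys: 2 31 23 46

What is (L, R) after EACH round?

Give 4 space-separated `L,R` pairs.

Round 1 (k=2): L=92 R=218
Round 2 (k=31): L=218 R=49
Round 3 (k=23): L=49 R=180
Round 4 (k=46): L=180 R=110

Answer: 92,218 218,49 49,180 180,110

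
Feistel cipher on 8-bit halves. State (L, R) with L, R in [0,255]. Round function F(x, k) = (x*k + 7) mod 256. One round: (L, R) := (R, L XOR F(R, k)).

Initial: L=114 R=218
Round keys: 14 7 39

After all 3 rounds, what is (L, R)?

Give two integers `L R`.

Round 1 (k=14): L=218 R=129
Round 2 (k=7): L=129 R=84
Round 3 (k=39): L=84 R=82

Answer: 84 82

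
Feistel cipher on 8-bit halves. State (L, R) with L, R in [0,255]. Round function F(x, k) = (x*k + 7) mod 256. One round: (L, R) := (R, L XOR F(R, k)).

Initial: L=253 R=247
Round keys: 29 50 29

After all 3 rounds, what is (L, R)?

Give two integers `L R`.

Round 1 (k=29): L=247 R=255
Round 2 (k=50): L=255 R=34
Round 3 (k=29): L=34 R=30

Answer: 34 30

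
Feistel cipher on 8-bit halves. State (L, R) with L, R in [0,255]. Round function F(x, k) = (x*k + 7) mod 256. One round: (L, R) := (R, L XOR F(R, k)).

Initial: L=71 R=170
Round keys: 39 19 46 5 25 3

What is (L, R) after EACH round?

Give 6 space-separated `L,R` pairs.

Round 1 (k=39): L=170 R=170
Round 2 (k=19): L=170 R=15
Round 3 (k=46): L=15 R=19
Round 4 (k=5): L=19 R=105
Round 5 (k=25): L=105 R=91
Round 6 (k=3): L=91 R=113

Answer: 170,170 170,15 15,19 19,105 105,91 91,113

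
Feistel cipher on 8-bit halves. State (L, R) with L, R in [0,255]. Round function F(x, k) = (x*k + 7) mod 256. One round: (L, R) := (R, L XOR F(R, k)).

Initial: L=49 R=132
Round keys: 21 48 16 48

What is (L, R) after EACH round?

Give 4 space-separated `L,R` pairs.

Answer: 132,234 234,99 99,221 221,20

Derivation:
Round 1 (k=21): L=132 R=234
Round 2 (k=48): L=234 R=99
Round 3 (k=16): L=99 R=221
Round 4 (k=48): L=221 R=20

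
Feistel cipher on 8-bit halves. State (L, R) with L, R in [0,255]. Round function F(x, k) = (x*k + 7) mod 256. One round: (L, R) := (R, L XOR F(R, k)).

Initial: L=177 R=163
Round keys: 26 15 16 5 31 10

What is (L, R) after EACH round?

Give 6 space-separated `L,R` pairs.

Answer: 163,36 36,128 128,35 35,54 54,178 178,205

Derivation:
Round 1 (k=26): L=163 R=36
Round 2 (k=15): L=36 R=128
Round 3 (k=16): L=128 R=35
Round 4 (k=5): L=35 R=54
Round 5 (k=31): L=54 R=178
Round 6 (k=10): L=178 R=205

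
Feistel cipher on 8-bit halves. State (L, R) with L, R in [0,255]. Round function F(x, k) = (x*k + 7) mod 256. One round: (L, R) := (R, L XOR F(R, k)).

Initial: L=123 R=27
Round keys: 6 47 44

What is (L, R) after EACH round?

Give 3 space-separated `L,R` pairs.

Answer: 27,210 210,142 142,189

Derivation:
Round 1 (k=6): L=27 R=210
Round 2 (k=47): L=210 R=142
Round 3 (k=44): L=142 R=189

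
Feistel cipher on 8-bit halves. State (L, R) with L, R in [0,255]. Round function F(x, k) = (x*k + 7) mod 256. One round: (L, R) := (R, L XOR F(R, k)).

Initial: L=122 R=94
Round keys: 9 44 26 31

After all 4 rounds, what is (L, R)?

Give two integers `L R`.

Round 1 (k=9): L=94 R=47
Round 2 (k=44): L=47 R=69
Round 3 (k=26): L=69 R=38
Round 4 (k=31): L=38 R=228

Answer: 38 228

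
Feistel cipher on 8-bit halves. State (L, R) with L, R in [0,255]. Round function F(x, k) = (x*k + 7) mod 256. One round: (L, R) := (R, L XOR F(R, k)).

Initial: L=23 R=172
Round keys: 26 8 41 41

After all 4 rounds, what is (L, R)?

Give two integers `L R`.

Round 1 (k=26): L=172 R=104
Round 2 (k=8): L=104 R=235
Round 3 (k=41): L=235 R=194
Round 4 (k=41): L=194 R=242

Answer: 194 242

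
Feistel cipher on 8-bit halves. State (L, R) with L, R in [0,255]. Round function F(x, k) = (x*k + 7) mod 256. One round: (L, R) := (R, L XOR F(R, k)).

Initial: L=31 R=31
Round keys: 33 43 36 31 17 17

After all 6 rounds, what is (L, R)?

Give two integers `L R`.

Answer: 37 124

Derivation:
Round 1 (k=33): L=31 R=25
Round 2 (k=43): L=25 R=37
Round 3 (k=36): L=37 R=34
Round 4 (k=31): L=34 R=0
Round 5 (k=17): L=0 R=37
Round 6 (k=17): L=37 R=124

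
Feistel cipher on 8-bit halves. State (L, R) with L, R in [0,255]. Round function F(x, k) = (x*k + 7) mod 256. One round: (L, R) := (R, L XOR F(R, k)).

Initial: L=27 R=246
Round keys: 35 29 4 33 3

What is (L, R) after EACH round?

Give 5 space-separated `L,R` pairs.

Answer: 246,178 178,199 199,145 145,127 127,21

Derivation:
Round 1 (k=35): L=246 R=178
Round 2 (k=29): L=178 R=199
Round 3 (k=4): L=199 R=145
Round 4 (k=33): L=145 R=127
Round 5 (k=3): L=127 R=21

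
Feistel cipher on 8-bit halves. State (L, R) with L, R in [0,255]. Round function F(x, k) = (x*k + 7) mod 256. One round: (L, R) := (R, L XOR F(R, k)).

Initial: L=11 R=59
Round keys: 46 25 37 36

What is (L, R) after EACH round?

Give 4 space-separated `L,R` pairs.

Answer: 59,170 170,154 154,227 227,105

Derivation:
Round 1 (k=46): L=59 R=170
Round 2 (k=25): L=170 R=154
Round 3 (k=37): L=154 R=227
Round 4 (k=36): L=227 R=105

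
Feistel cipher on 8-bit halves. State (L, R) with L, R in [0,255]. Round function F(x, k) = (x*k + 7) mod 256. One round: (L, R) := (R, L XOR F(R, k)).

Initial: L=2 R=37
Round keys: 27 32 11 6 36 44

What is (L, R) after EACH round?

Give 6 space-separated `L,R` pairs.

Round 1 (k=27): L=37 R=236
Round 2 (k=32): L=236 R=162
Round 3 (k=11): L=162 R=17
Round 4 (k=6): L=17 R=207
Round 5 (k=36): L=207 R=50
Round 6 (k=44): L=50 R=80

Answer: 37,236 236,162 162,17 17,207 207,50 50,80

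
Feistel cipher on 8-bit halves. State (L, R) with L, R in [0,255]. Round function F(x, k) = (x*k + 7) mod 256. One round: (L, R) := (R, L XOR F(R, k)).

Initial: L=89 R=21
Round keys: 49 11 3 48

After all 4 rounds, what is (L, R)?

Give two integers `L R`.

Answer: 109 204

Derivation:
Round 1 (k=49): L=21 R=85
Round 2 (k=11): L=85 R=187
Round 3 (k=3): L=187 R=109
Round 4 (k=48): L=109 R=204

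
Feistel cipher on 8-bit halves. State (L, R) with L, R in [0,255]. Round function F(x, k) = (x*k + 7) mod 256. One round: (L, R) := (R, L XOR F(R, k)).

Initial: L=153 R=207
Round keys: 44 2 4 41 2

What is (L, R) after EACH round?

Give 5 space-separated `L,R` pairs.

Round 1 (k=44): L=207 R=2
Round 2 (k=2): L=2 R=196
Round 3 (k=4): L=196 R=21
Round 4 (k=41): L=21 R=160
Round 5 (k=2): L=160 R=82

Answer: 207,2 2,196 196,21 21,160 160,82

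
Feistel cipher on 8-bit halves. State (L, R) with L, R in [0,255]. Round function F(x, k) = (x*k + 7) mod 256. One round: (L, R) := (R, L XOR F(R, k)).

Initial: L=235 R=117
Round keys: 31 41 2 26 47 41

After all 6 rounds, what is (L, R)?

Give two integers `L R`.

Round 1 (k=31): L=117 R=217
Round 2 (k=41): L=217 R=189
Round 3 (k=2): L=189 R=88
Round 4 (k=26): L=88 R=74
Round 5 (k=47): L=74 R=197
Round 6 (k=41): L=197 R=222

Answer: 197 222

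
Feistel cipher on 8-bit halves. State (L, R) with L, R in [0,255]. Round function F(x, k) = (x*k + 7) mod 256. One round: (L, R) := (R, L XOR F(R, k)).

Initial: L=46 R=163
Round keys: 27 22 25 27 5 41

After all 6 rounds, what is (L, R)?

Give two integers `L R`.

Answer: 104 77

Derivation:
Round 1 (k=27): L=163 R=22
Round 2 (k=22): L=22 R=72
Round 3 (k=25): L=72 R=25
Round 4 (k=27): L=25 R=226
Round 5 (k=5): L=226 R=104
Round 6 (k=41): L=104 R=77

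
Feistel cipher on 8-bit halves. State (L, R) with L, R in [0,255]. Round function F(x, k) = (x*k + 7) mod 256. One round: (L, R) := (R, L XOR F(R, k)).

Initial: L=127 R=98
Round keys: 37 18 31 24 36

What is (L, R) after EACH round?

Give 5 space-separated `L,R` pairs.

Answer: 98,78 78,225 225,8 8,38 38,87

Derivation:
Round 1 (k=37): L=98 R=78
Round 2 (k=18): L=78 R=225
Round 3 (k=31): L=225 R=8
Round 4 (k=24): L=8 R=38
Round 5 (k=36): L=38 R=87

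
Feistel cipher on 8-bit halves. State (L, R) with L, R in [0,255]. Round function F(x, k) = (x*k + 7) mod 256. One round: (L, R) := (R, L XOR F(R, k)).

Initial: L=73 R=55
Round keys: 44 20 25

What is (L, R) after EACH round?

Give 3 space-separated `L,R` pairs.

Answer: 55,50 50,216 216,45

Derivation:
Round 1 (k=44): L=55 R=50
Round 2 (k=20): L=50 R=216
Round 3 (k=25): L=216 R=45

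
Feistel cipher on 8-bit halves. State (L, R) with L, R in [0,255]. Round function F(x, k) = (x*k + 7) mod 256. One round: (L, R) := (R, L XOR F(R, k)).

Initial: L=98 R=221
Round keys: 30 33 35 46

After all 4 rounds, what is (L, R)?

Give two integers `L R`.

Round 1 (k=30): L=221 R=143
Round 2 (k=33): L=143 R=171
Round 3 (k=35): L=171 R=231
Round 4 (k=46): L=231 R=34

Answer: 231 34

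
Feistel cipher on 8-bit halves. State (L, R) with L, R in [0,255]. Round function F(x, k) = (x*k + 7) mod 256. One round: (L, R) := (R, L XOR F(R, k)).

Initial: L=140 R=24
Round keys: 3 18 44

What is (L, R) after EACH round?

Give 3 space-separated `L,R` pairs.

Answer: 24,195 195,165 165,160

Derivation:
Round 1 (k=3): L=24 R=195
Round 2 (k=18): L=195 R=165
Round 3 (k=44): L=165 R=160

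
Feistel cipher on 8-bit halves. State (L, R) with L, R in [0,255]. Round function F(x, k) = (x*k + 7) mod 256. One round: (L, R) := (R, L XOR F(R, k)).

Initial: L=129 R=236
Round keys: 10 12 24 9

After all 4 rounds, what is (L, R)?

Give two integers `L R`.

Round 1 (k=10): L=236 R=190
Round 2 (k=12): L=190 R=3
Round 3 (k=24): L=3 R=241
Round 4 (k=9): L=241 R=131

Answer: 241 131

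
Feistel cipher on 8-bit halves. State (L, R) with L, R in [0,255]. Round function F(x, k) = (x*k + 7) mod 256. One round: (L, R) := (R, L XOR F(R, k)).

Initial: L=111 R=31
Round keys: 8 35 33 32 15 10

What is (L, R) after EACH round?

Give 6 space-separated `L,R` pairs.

Answer: 31,144 144,168 168,63 63,79 79,151 151,162

Derivation:
Round 1 (k=8): L=31 R=144
Round 2 (k=35): L=144 R=168
Round 3 (k=33): L=168 R=63
Round 4 (k=32): L=63 R=79
Round 5 (k=15): L=79 R=151
Round 6 (k=10): L=151 R=162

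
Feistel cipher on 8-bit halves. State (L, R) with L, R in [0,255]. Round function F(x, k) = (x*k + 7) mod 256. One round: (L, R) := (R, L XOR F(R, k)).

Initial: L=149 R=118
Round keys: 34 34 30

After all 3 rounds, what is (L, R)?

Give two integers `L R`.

Answer: 101 251

Derivation:
Round 1 (k=34): L=118 R=38
Round 2 (k=34): L=38 R=101
Round 3 (k=30): L=101 R=251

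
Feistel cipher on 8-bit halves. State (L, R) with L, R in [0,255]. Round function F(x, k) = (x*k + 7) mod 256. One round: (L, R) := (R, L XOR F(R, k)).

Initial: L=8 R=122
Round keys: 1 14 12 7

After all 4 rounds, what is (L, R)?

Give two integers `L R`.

Answer: 114 218

Derivation:
Round 1 (k=1): L=122 R=137
Round 2 (k=14): L=137 R=255
Round 3 (k=12): L=255 R=114
Round 4 (k=7): L=114 R=218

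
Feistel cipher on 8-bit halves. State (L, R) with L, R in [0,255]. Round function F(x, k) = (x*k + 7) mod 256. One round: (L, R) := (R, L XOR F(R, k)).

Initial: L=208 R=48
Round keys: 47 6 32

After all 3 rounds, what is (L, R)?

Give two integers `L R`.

Round 1 (k=47): L=48 R=7
Round 2 (k=6): L=7 R=1
Round 3 (k=32): L=1 R=32

Answer: 1 32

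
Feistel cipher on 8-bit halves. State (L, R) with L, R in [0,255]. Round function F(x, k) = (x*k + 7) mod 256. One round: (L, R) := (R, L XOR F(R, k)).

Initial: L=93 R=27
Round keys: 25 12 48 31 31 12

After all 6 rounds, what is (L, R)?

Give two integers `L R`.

Answer: 160 16

Derivation:
Round 1 (k=25): L=27 R=247
Round 2 (k=12): L=247 R=128
Round 3 (k=48): L=128 R=240
Round 4 (k=31): L=240 R=151
Round 5 (k=31): L=151 R=160
Round 6 (k=12): L=160 R=16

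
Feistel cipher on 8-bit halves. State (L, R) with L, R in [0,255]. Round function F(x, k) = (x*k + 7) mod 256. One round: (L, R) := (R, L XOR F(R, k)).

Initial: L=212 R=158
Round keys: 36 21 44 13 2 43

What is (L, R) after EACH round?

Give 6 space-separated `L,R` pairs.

Round 1 (k=36): L=158 R=235
Round 2 (k=21): L=235 R=208
Round 3 (k=44): L=208 R=44
Round 4 (k=13): L=44 R=147
Round 5 (k=2): L=147 R=1
Round 6 (k=43): L=1 R=161

Answer: 158,235 235,208 208,44 44,147 147,1 1,161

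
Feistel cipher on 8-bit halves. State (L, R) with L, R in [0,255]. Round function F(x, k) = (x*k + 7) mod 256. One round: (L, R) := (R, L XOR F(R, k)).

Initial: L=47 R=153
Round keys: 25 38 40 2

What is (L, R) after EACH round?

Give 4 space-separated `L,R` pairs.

Answer: 153,215 215,104 104,144 144,79

Derivation:
Round 1 (k=25): L=153 R=215
Round 2 (k=38): L=215 R=104
Round 3 (k=40): L=104 R=144
Round 4 (k=2): L=144 R=79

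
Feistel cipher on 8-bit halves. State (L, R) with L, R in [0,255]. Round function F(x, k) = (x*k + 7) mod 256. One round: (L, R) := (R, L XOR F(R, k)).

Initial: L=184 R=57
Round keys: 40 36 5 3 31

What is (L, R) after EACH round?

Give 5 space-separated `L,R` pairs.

Answer: 57,87 87,122 122,62 62,187 187,146

Derivation:
Round 1 (k=40): L=57 R=87
Round 2 (k=36): L=87 R=122
Round 3 (k=5): L=122 R=62
Round 4 (k=3): L=62 R=187
Round 5 (k=31): L=187 R=146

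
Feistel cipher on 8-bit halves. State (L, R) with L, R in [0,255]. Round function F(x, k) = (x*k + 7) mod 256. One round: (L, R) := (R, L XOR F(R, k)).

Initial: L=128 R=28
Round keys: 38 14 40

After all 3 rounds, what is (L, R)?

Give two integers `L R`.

Round 1 (k=38): L=28 R=175
Round 2 (k=14): L=175 R=133
Round 3 (k=40): L=133 R=96

Answer: 133 96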